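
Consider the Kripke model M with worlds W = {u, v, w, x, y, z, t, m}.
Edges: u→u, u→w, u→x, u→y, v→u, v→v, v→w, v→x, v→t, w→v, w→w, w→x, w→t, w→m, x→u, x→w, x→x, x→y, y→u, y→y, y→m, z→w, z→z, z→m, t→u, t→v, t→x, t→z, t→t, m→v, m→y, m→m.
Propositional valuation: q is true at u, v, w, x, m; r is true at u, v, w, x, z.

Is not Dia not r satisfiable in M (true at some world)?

No

Let φ = not Dia not r. Evaluate φ at each world:
  u (successors {u, w, x, y}): φ is false.
  v (successors {u, v, w, x, t}): φ is false.
  w (successors {v, w, x, t, m}): φ is false.
  x (successors {u, w, x, y}): φ is false.
  y (successors {u, y, m}): φ is false.
  z (successors {w, z, m}): φ is false.
  t (successors {u, v, x, z, t}): φ is false.
  m (successors {v, y, m}): φ is false.
For instance, at m:
  At m: Dia not r is true, so not Dia not r is false.
    At m: Dia not r requires not r at some successor in {v, y, m}.
      not r holds at y, so Dia not r is true at m.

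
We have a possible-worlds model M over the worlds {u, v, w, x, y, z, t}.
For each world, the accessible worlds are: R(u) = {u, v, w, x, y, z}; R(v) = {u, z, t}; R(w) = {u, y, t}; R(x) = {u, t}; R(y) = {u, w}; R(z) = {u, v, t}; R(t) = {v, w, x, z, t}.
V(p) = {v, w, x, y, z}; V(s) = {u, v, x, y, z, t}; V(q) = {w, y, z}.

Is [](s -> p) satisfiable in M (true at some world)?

No

Let φ = [](s -> p). Evaluate φ at each world:
  u (successors {u, v, w, x, y, z}): φ is false.
  v (successors {u, z, t}): φ is false.
  w (successors {u, y, t}): φ is false.
  x (successors {u, t}): φ is false.
  y (successors {u, w}): φ is false.
  z (successors {u, v, t}): φ is false.
  t (successors {v, w, x, z, t}): φ is false.
For instance, at t:
  At t: [](s -> p) requires s -> p at every successor {v, w, x, z, t}.
    s -> p fails at t, so [](s -> p) is false at t.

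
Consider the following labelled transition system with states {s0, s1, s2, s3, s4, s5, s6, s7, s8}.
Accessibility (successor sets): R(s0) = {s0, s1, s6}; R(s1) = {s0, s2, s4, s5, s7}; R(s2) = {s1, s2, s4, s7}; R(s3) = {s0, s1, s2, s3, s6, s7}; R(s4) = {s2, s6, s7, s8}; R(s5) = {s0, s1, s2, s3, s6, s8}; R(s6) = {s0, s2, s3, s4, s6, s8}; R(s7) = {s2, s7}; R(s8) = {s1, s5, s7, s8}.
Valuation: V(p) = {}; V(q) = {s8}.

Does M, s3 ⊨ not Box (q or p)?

Yes

Recall that Box ψ holds at a world iff ψ holds at every accessible world, and Dia ψ holds iff ψ holds at some accessible world.
At s3: Box (q or p) is false, so not Box (q or p) is true.
  At s3: Box (q or p) requires q or p at every successor {s0, s1, s2, s3, s6, s7}.
    q or p fails at s0, so Box (q or p) is false at s3.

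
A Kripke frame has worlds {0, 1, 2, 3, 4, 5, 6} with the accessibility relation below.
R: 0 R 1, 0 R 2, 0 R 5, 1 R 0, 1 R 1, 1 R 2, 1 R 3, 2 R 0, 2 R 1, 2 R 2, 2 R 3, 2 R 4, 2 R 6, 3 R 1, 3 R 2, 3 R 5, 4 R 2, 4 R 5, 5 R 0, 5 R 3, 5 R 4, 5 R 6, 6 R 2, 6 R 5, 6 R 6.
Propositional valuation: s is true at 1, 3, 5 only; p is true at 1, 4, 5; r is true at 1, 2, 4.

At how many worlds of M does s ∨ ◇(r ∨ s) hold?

Let φ = s ∨ ◇(r ∨ s). Evaluate φ at each world:
  0 (successors {1, 2, 5}): φ is true.
  1 (successors {0, 1, 2, 3}): φ is true.
  2 (successors {0, 1, 2, 3, 4, 6}): φ is true.
  3 (successors {1, 2, 5}): φ is true.
  4 (successors {2, 5}): φ is true.
  5 (successors {0, 3, 4, 6}): φ is true.
  6 (successors {2, 5, 6}): φ is true.
For instance, at 3:
  At 3: s is true, ◇(r ∨ s) is true, so s ∨ ◇(r ∨ s) is true.
    At 3: ◇(r ∨ s) requires r ∨ s at some successor in {1, 2, 5}.
      r ∨ s holds at 1, so ◇(r ∨ s) is true at 3.
Satisfying worlds: {0, 1, 2, 3, 4, 5, 6}

7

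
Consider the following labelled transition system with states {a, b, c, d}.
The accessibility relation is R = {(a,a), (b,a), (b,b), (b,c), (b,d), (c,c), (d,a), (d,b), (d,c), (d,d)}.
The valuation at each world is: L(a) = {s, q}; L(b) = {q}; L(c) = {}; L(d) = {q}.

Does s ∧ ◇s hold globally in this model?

No

Let φ = s ∧ ◇s. Evaluate φ at each world:
  a (successors {a}): φ is true.
  b (successors {a, b, c, d}): φ is false.
  c (successors {c}): φ is false.
  d (successors {a, b, c, d}): φ is false.
Detail at b (counterexample):
  At b: s is false, ◇s is true, so s ∧ ◇s is false.
    At b: ◇s requires s at some successor in {a, b, c, d}.
      s holds at a, so ◇s is true at b.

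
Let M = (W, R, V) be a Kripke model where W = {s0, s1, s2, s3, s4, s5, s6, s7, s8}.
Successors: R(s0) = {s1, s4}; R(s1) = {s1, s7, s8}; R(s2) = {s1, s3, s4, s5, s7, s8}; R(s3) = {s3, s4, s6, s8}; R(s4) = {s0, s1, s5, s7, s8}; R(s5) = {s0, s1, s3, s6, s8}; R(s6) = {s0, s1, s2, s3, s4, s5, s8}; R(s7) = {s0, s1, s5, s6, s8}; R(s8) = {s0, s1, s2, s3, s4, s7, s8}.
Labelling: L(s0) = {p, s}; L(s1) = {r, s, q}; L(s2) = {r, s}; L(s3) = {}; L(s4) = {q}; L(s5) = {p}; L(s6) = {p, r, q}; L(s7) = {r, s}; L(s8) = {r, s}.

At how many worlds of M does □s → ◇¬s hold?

8

Recall that □ψ holds at a world iff ψ holds at every accessible world, and ◇ψ holds iff ψ holds at some accessible world.
Let φ = □s → ◇¬s. Evaluate φ at each world:
  s0 (successors {s1, s4}): φ is true.
  s1 (successors {s1, s7, s8}): φ is false.
  s2 (successors {s1, s3, s4, s5, s7, s8}): φ is true.
  s3 (successors {s3, s4, s6, s8}): φ is true.
  s4 (successors {s0, s1, s5, s7, s8}): φ is true.
  s5 (successors {s0, s1, s3, s6, s8}): φ is true.
  s6 (successors {s0, s1, s2, s3, s4, s5, s8}): φ is true.
  s7 (successors {s0, s1, s5, s6, s8}): φ is true.
  s8 (successors {s0, s1, s2, s3, s4, s7, s8}): φ is true.
For instance, at s0:
  At s0: □s is false, ◇¬s is true, so □s → ◇¬s is true.
    At s0: □s requires s at every successor {s1, s4}.
      s fails at s4, so □s is false at s0.
    At s0: ◇¬s requires ¬s at some successor in {s1, s4}.
      ¬s holds at s4, so ◇¬s is true at s0.
Satisfying worlds: {s0, s2, s3, s4, s5, s6, s7, s8}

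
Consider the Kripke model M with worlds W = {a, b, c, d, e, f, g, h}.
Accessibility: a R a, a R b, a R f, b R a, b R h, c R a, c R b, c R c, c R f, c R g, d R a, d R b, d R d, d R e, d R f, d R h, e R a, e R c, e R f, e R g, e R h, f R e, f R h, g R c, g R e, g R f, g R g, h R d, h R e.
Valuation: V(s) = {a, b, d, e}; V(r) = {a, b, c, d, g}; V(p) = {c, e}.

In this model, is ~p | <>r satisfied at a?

At a: ~p is true, <>r is true, so ~p | <>r is true.
  At a: <>r requires r at some successor in {a, b, f}.
    r holds at a, so <>r is true at a.

Yes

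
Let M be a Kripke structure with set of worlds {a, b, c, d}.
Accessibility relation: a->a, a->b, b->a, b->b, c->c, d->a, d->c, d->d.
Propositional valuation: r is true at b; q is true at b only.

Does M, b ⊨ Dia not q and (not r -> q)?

Yes

Recall that Dia ψ holds at a world iff ψ holds at some accessible world.
At b: Dia not q is true, not r -> q is true, so Dia not q and (not r -> q) is true.
  At b: Dia not q requires not q at some successor in {a, b}.
    not q holds at a, so Dia not q is true at b.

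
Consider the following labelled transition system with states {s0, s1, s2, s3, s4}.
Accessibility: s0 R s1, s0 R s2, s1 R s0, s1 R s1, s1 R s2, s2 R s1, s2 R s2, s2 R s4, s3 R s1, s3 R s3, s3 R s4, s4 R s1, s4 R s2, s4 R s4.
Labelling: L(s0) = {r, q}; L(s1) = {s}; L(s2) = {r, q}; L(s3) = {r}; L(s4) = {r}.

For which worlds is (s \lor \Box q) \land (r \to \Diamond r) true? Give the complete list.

Let φ = (s \lor \Box q) \land (r \to \Diamond r). Evaluate φ at each world:
  s0 (successors {s1, s2}): φ is false.
  s1 (successors {s0, s1, s2}): φ is true.
  s2 (successors {s1, s2, s4}): φ is false.
  s3 (successors {s1, s3, s4}): φ is false.
  s4 (successors {s1, s2, s4}): φ is false.
For instance, at s3:
  At s3: s \lor \Box q is false, r \to \Diamond r is true, so (s \lor \Box q) \land (r \to \Diamond r) is false.
    At s3: s is false, \Box q is false, so s \lor \Box q is false.
      At s3: \Box q requires q at every successor {s1, s3, s4}.
        q fails at s1, so \Box q is false at s3.
    At s3: r is true, \Diamond r is true, so r \to \Diamond r is true.
      At s3: \Diamond r requires r at some successor in {s1, s3, s4}.
        r holds at s3, so \Diamond r is true at s3.
Satisfying worlds: {s1}

s1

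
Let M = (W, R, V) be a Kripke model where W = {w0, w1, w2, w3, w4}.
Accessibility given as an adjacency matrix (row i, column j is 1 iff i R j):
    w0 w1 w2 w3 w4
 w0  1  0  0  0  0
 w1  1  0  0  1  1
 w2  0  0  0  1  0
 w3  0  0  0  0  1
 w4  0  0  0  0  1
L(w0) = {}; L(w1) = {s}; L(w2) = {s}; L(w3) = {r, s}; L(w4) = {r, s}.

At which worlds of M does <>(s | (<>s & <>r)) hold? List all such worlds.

w1, w2, w3, w4

Recall that <>ψ holds at a world iff ψ holds at some accessible world.
Let φ = <>(s | (<>s & <>r)). Evaluate φ at each world:
  w0 (successors {w0}): φ is false.
  w1 (successors {w0, w3, w4}): φ is true.
  w2 (successors {w3}): φ is true.
  w3 (successors {w4}): φ is true.
  w4 (successors {w4}): φ is true.
For instance, at w3:
  At w3: <>(s | (<>s & <>r)) requires s | (<>s & <>r) at some successor in {w4}.
    s | (<>s & <>r) holds at w4, so <>(s | (<>s & <>r)) is true at w3.
      At w4: s is true, <>s & <>r is true, so s | (<>s & <>r) is true.
Satisfying worlds: {w1, w2, w3, w4}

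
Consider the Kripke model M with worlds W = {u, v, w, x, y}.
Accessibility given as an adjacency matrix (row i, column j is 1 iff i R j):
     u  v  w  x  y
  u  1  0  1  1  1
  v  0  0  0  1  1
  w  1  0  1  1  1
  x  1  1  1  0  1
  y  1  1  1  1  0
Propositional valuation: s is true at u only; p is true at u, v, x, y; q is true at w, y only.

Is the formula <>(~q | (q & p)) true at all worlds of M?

Yes

Recall that <>ψ holds at a world iff ψ holds at some accessible world.
Let φ = <>(~q | (q & p)). Evaluate φ at each world:
  u (successors {u, w, x, y}): φ is true.
  v (successors {x, y}): φ is true.
  w (successors {u, w, x, y}): φ is true.
  x (successors {u, v, w, y}): φ is true.
  y (successors {u, v, w, x}): φ is true.
For instance, at v:
  At v: <>(~q | (q & p)) requires ~q | (q & p) at some successor in {x, y}.
    ~q | (q & p) holds at x, so <>(~q | (q & p)) is true at v.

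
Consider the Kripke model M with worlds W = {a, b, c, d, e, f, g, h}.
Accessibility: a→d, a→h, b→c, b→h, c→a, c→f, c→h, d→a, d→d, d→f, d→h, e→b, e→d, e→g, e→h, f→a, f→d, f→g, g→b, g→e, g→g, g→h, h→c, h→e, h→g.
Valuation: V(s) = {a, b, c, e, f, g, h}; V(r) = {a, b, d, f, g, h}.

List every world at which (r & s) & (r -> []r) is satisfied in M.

Let φ = (r & s) & (r -> []r). Evaluate φ at each world:
  a (successors {d, h}): φ is true.
  b (successors {c, h}): φ is false.
  c (successors {a, f, h}): φ is false.
  d (successors {a, d, f, h}): φ is false.
  e (successors {b, d, g, h}): φ is false.
  f (successors {a, d, g}): φ is true.
  g (successors {b, e, g, h}): φ is false.
  h (successors {c, e, g}): φ is false.
For instance, at d:
  At d: r & s is false, r -> []r is true, so (r & s) & (r -> []r) is false.
    At d: r is true, []r is true, so r -> []r is true.
      At d: []r requires r at every successor {a, d, f, h}.
        At a: r is true.
        At d: r is true.
        At f: r is true.
        At h: r is true.
      So []r is true at d.
Satisfying worlds: {a, f}

a, f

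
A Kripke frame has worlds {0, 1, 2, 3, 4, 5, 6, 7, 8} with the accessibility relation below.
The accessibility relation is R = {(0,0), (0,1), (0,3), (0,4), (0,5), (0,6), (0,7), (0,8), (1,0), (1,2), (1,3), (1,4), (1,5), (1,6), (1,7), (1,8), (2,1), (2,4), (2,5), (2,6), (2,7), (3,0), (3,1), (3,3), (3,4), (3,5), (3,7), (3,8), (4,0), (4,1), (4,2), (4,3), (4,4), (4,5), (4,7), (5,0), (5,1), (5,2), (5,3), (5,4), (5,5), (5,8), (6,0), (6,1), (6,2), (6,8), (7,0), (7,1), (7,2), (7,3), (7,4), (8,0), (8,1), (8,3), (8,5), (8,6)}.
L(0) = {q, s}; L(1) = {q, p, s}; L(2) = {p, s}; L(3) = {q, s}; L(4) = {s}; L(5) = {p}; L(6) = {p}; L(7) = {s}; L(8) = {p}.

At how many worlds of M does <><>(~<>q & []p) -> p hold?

Recall that []ψ holds at a world iff ψ holds at every accessible world, and <>ψ holds iff ψ holds at some accessible world.
Let φ = <><>(~<>q & []p) -> p. Evaluate φ at each world:
  0 (successors {0, 1, 3, 4, 5, 6, 7, 8}): φ is true.
  1 (successors {0, 2, 3, 4, 5, 6, 7, 8}): φ is true.
  2 (successors {1, 4, 5, 6, 7}): φ is true.
  3 (successors {0, 1, 3, 4, 5, 7, 8}): φ is true.
  4 (successors {0, 1, 2, 3, 4, 5, 7}): φ is true.
  5 (successors {0, 1, 2, 3, 4, 5, 8}): φ is true.
  6 (successors {0, 1, 2, 8}): φ is true.
  7 (successors {0, 1, 2, 3, 4}): φ is true.
  8 (successors {0, 1, 3, 5, 6}): φ is true.
For instance, at 6:
  At 6: <><>(~<>q & []p) is false, p is true, so <><>(~<>q & []p) -> p is true.
    At 6: <><>(~<>q & []p) requires <>(~<>q & []p) at some successor in {0, 1, 2, 8}.
      At 0: <>(~<>q & []p) is false.
      At 1: <>(~<>q & []p) is false.
      At 2: <>(~<>q & []p) is false.
      At 8: <>(~<>q & []p) is false.
    So <><>(~<>q & []p) is false at 6.
Satisfying worlds: {0, 1, 2, 3, 4, 5, 6, 7, 8}

9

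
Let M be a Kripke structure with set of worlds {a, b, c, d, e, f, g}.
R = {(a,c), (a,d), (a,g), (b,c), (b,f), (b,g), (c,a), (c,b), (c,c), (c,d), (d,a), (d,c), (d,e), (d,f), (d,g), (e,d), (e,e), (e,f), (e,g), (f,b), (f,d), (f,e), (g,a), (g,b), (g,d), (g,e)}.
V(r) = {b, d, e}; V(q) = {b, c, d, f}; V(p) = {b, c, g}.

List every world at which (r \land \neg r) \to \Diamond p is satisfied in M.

a, b, c, d, e, f, g

Let φ = (r \land \neg r) \to \Diamond p. Evaluate φ at each world:
  a (successors {c, d, g}): φ is true.
  b (successors {c, f, g}): φ is true.
  c (successors {a, b, c, d}): φ is true.
  d (successors {a, c, e, f, g}): φ is true.
  e (successors {d, e, f, g}): φ is true.
  f (successors {b, d, e}): φ is true.
  g (successors {a, b, d, e}): φ is true.
For instance, at a:
  At a: r \land \neg r is false, \Diamond p is true, so (r \land \neg r) \to \Diamond p is true.
    At a: \Diamond p requires p at some successor in {c, d, g}.
      p holds at c, so \Diamond p is true at a.
Satisfying worlds: {a, b, c, d, e, f, g}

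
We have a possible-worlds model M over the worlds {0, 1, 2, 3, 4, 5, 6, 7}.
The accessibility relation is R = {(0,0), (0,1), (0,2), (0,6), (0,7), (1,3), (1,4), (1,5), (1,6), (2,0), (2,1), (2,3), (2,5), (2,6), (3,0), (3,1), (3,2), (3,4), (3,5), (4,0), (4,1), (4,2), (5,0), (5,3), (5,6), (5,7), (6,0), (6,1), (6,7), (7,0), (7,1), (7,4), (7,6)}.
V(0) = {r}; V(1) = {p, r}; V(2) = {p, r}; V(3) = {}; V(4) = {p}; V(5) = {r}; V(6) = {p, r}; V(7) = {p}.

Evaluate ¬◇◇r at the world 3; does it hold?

No

At 3: ◇◇r is true, so ¬◇◇r is false.
  At 3: ◇◇r requires ◇r at some successor in {0, 1, 2, 4, 5}.
    ◇r holds at 0, so ◇◇r is true at 3.
      At 0: ◇r requires r at some successor in {0, 1, 2, 6, 7}.
        r holds at 0, so ◇r is true at 0.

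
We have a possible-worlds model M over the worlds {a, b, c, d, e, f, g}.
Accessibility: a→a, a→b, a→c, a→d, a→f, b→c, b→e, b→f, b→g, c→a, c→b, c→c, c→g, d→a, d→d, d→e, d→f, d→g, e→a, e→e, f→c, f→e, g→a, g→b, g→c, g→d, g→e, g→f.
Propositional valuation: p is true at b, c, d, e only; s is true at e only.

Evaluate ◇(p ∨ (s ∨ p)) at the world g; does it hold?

Recall that ◇ψ holds at a world iff ψ holds at some accessible world.
At g: ◇(p ∨ (s ∨ p)) requires p ∨ (s ∨ p) at some successor in {a, b, c, d, e, f}.
  p ∨ (s ∨ p) holds at b, so ◇(p ∨ (s ∨ p)) is true at g.

Yes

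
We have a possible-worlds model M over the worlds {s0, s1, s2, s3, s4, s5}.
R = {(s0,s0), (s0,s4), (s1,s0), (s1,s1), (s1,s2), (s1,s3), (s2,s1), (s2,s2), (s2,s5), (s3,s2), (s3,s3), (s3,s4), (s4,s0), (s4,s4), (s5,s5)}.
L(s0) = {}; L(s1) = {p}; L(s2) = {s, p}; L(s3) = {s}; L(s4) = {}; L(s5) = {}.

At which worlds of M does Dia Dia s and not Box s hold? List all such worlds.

s1, s2, s3

Let φ = Dia Dia s and not Box s. Evaluate φ at each world:
  s0 (successors {s0, s4}): φ is false.
  s1 (successors {s0, s1, s2, s3}): φ is true.
  s2 (successors {s1, s2, s5}): φ is true.
  s3 (successors {s2, s3, s4}): φ is true.
  s4 (successors {s0, s4}): φ is false.
  s5 (successors {s5}): φ is false.
For instance, at s1:
  At s1: Dia Dia s is true, not Box s is true, so Dia Dia s and not Box s is true.
    At s1: Dia Dia s requires Dia s at some successor in {s0, s1, s2, s3}.
      Dia s holds at s1, so Dia Dia s is true at s1.
    At s1: Box s is false, so not Box s is true.
      At s1: Box s requires s at every successor {s0, s1, s2, s3}.
        s fails at s0, so Box s is false at s1.
Satisfying worlds: {s1, s2, s3}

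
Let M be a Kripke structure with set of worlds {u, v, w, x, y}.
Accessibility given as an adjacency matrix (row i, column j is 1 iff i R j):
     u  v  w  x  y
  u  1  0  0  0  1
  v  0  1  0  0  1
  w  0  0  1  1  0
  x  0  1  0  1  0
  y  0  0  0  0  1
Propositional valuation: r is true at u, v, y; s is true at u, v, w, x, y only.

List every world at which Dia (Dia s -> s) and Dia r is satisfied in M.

Let φ = Dia (Dia s -> s) and Dia r. Evaluate φ at each world:
  u (successors {u, y}): φ is true.
  v (successors {v, y}): φ is true.
  w (successors {w, x}): φ is false.
  x (successors {v, x}): φ is true.
  y (successors {y}): φ is true.
For instance, at y:
  At y: Dia (Dia s -> s) is true, Dia r is true, so Dia (Dia s -> s) and Dia r is true.
    At y: Dia (Dia s -> s) requires Dia s -> s at some successor in {y}.
      Dia s -> s holds at y, so Dia (Dia s -> s) is true at y.
    At y: Dia r requires r at some successor in {y}.
      r holds at y, so Dia r is true at y.
Satisfying worlds: {u, v, x, y}

u, v, x, y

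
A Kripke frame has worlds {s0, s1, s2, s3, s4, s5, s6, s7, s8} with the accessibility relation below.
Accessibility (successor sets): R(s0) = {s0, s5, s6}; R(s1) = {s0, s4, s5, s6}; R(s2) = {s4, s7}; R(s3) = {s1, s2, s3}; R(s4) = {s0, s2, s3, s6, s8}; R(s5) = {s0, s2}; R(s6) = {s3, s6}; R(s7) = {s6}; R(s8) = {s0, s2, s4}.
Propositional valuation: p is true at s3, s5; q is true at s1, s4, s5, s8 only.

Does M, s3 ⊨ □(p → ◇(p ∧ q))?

Recall that □ψ holds at a world iff ψ holds at every accessible world, and ◇ψ holds iff ψ holds at some accessible world.
At s3: □(p → ◇(p ∧ q)) requires p → ◇(p ∧ q) at every successor {s1, s2, s3}.
  p → ◇(p ∧ q) fails at s3, so □(p → ◇(p ∧ q)) is false at s3.
    At s3: p is true, ◇(p ∧ q) is false, so p → ◇(p ∧ q) is false.
      At s3: ◇(p ∧ q) requires p ∧ q at some successor in {s1, s2, s3}.
        At s1: p ∧ q is false.
        At s2: p ∧ q is false.
        At s3: p ∧ q is false.
      So ◇(p ∧ q) is false at s3.

No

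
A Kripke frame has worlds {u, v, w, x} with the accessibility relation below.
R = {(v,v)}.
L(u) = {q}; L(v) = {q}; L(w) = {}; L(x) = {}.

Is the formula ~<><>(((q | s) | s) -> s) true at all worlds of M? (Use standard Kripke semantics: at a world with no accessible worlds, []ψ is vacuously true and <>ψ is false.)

Yes

Recall that <>ψ holds at a world iff ψ holds at some accessible world.
Let φ = ~<><>(((q | s) | s) -> s). Evaluate φ at each world:
  u (successors ∅): φ is true.
  v (successors {v}): φ is true.
  w (successors ∅): φ is true.
  x (successors ∅): φ is true.
For instance, at v:
  At v: <><>(((q | s) | s) -> s) is false, so ~<><>(((q | s) | s) -> s) is true.
    At v: <><>(((q | s) | s) -> s) requires <>(((q | s) | s) -> s) at some successor in {v}.
      At v: <>(((q | s) | s) -> s) is false.
    So <><>(((q | s) | s) -> s) is false at v.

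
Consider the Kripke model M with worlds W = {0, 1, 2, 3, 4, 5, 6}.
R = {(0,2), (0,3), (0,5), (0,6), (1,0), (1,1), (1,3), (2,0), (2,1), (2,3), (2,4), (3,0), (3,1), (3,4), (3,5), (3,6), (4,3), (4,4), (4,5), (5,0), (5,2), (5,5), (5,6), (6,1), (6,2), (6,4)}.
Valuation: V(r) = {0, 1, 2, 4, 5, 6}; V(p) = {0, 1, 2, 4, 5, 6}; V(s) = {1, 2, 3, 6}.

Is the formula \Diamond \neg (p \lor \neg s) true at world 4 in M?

Yes

At 4: \Diamond \neg (p \lor \neg s) requires \neg (p \lor \neg s) at some successor in {3, 4, 5}.
  \neg (p \lor \neg s) holds at 3, so \Diamond \neg (p \lor \neg s) is true at 4.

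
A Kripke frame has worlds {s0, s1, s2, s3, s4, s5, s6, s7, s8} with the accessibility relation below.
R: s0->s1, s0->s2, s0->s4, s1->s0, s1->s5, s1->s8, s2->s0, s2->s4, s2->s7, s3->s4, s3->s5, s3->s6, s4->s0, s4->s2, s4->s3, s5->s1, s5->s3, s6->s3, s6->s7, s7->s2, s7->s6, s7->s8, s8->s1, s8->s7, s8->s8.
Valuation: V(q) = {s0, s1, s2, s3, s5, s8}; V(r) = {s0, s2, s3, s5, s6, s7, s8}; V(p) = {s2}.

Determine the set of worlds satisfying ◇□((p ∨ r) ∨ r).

Let φ = ◇□((p ∨ r) ∨ r). Evaluate φ at each world:
  s0 (successors {s1, s2, s4}): φ is true.
  s1 (successors {s0, s5, s8}): φ is false.
  s2 (successors {s0, s4, s7}): φ is true.
  s3 (successors {s4, s5, s6}): φ is true.
  s4 (successors {s0, s2, s3}): φ is false.
  s5 (successors {s1, s3}): φ is true.
  s6 (successors {s3, s7}): φ is true.
  s7 (successors {s2, s6, s8}): φ is true.
  s8 (successors {s1, s7, s8}): φ is true.
For instance, at s4:
  At s4: ◇□((p ∨ r) ∨ r) requires □((p ∨ r) ∨ r) at some successor in {s0, s2, s3}.
    At s0: □((p ∨ r) ∨ r) is false.
    At s2: □((p ∨ r) ∨ r) is false.
    At s3: □((p ∨ r) ∨ r) is false.
  So ◇□((p ∨ r) ∨ r) is false at s4.
Satisfying worlds: {s0, s2, s3, s5, s6, s7, s8}

s0, s2, s3, s5, s6, s7, s8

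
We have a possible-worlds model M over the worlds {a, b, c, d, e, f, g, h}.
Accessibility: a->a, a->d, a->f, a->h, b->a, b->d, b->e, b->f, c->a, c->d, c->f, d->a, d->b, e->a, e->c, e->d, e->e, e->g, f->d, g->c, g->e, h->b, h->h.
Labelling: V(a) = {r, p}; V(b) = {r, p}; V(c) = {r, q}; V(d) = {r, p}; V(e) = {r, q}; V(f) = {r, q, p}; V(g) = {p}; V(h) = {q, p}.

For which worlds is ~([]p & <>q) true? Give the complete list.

b, d, e, f, g

Let φ = ~([]p & <>q). Evaluate φ at each world:
  a (successors {a, d, f, h}): φ is false.
  b (successors {a, d, e, f}): φ is true.
  c (successors {a, d, f}): φ is false.
  d (successors {a, b}): φ is true.
  e (successors {a, c, d, e, g}): φ is true.
  f (successors {d}): φ is true.
  g (successors {c, e}): φ is true.
  h (successors {b, h}): φ is false.
For instance, at h:
  At h: []p & <>q is true, so ~([]p & <>q) is false.
    At h: []p is true, <>q is true, so []p & <>q is true.
      At h: []p requires p at every successor {b, h}.
        At b: p is true.
        At h: p is true.
      So []p is true at h.
      At h: <>q requires q at some successor in {b, h}.
        q holds at h, so <>q is true at h.
Satisfying worlds: {b, d, e, f, g}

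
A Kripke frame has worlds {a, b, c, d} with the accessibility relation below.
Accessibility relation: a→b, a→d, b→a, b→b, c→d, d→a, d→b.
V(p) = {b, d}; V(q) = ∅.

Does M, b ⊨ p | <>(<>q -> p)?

At b: p is true, <>(<>q -> p) is true, so p | <>(<>q -> p) is true.
  At b: <>(<>q -> p) requires <>q -> p at some successor in {a, b}.
    <>q -> p holds at a, so <>(<>q -> p) is true at b.
      At a: <>q is false, p is false, so <>q -> p is true.

Yes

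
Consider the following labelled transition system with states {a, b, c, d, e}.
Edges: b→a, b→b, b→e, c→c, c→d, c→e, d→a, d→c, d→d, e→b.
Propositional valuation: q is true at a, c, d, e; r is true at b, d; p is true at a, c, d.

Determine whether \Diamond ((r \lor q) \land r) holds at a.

At a: no accessible worlds, so \Diamond ((r \lor q) \land r) is false.

No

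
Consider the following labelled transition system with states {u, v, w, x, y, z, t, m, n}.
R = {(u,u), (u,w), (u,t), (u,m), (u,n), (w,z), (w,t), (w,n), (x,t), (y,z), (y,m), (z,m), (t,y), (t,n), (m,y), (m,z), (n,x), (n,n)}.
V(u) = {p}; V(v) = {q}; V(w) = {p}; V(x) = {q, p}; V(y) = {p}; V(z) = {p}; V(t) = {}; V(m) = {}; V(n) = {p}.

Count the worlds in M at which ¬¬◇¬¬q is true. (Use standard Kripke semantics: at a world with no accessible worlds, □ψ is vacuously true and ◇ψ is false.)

Recall that ◇ψ holds at a world iff ψ holds at some accessible world.
Let φ = ¬¬◇¬¬q. Evaluate φ at each world:
  u (successors {u, w, t, m, n}): φ is false.
  v (successors ∅): φ is false.
  w (successors {z, t, n}): φ is false.
  x (successors {t}): φ is false.
  y (successors {z, m}): φ is false.
  z (successors {m}): φ is false.
  t (successors {y, n}): φ is false.
  m (successors {y, z}): φ is false.
  n (successors {x, n}): φ is true.
For instance, at w:
  At w: ¬◇¬¬q is true, so ¬¬◇¬¬q is false.
    At w: ◇¬¬q is false, so ¬◇¬¬q is true.
      At w: ◇¬¬q requires ¬¬q at some successor in {z, t, n}.
        At z: ¬¬q is false.
        At t: ¬¬q is false.
        At n: ¬¬q is false.
      So ◇¬¬q is false at w.
Satisfying worlds: {n}

1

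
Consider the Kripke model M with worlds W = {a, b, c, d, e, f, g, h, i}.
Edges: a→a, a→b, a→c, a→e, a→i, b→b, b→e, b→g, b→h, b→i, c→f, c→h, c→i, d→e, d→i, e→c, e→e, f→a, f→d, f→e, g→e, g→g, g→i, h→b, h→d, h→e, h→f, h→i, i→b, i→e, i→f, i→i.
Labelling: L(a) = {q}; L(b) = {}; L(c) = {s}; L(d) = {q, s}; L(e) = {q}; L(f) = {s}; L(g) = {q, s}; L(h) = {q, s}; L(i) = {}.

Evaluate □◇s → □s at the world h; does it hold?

Recall that □ψ holds at a world iff ψ holds at every accessible world, and ◇ψ holds iff ψ holds at some accessible world.
At h: □◇s is false, □s is false, so □◇s → □s is true.
  At h: □◇s requires ◇s at every successor {b, d, e, f, i}.
    ◇s fails at d, so □◇s is false at h.
      At d: ◇s requires s at some successor in {e, i}.
        At e: s is false.
        At i: s is false.
      So ◇s is false at d.
  At h: □s requires s at every successor {b, d, e, f, i}.
    s fails at b, so □s is false at h.

Yes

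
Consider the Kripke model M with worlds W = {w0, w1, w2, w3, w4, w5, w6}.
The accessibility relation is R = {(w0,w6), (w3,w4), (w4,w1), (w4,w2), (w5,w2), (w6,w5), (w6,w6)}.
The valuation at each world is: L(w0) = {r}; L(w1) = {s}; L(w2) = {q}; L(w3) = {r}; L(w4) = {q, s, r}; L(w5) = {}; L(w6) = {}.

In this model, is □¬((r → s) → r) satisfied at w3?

At w3: □¬((r → s) → r) requires ¬((r → s) → r) at every successor {w4}.
  ¬((r → s) → r) fails at w4, so □¬((r → s) → r) is false at w3.

No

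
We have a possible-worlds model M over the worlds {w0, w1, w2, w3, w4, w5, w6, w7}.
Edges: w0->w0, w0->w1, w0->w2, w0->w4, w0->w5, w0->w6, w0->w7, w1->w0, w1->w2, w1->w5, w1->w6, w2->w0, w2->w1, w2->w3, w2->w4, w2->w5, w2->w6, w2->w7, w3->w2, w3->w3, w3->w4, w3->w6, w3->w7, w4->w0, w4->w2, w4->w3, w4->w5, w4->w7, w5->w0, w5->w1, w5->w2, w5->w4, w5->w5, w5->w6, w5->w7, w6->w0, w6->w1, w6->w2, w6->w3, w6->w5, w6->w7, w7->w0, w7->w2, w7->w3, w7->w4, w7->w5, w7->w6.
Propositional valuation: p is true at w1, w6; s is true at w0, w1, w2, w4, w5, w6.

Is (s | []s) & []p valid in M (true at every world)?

Recall that []ψ holds at a world iff ψ holds at every accessible world, and <>ψ holds iff ψ holds at some accessible world.
Let φ = (s | []s) & []p. Evaluate φ at each world:
  w0 (successors {w0, w1, w2, w4, w5, w6, w7}): φ is false.
  w1 (successors {w0, w2, w5, w6}): φ is false.
  w2 (successors {w0, w1, w3, w4, w5, w6, w7}): φ is false.
  w3 (successors {w2, w3, w4, w6, w7}): φ is false.
  w4 (successors {w0, w2, w3, w5, w7}): φ is false.
  w5 (successors {w0, w1, w2, w4, w5, w6, w7}): φ is false.
  w6 (successors {w0, w1, w2, w3, w5, w7}): φ is false.
  w7 (successors {w0, w2, w3, w4, w5, w6}): φ is false.
Detail at w0 (counterexample):
  At w0: s | []s is true, []p is false, so (s | []s) & []p is false.
    At w0: s is true, []s is false, so s | []s is true.
      At w0: []s requires s at every successor {w0, w1, w2, w4, w5, w6, w7}.
        s fails at w7, so []s is false at w0.
    At w0: []p requires p at every successor {w0, w1, w2, w4, w5, w6, w7}.
      p fails at w0, so []p is false at w0.

No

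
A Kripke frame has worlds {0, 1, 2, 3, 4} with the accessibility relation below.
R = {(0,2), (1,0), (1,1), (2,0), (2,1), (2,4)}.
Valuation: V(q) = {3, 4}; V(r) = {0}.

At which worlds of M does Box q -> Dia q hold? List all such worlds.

0, 1, 2

Recall that Box ψ holds at a world iff ψ holds at every accessible world, and Dia ψ holds iff ψ holds at some accessible world.
Let φ = Box q -> Dia q. Evaluate φ at each world:
  0 (successors {2}): φ is true.
  1 (successors {0, 1}): φ is true.
  2 (successors {0, 1, 4}): φ is true.
  3 (successors ∅): φ is false.
  4 (successors ∅): φ is false.
For instance, at 0:
  At 0: Box q is false, Dia q is false, so Box q -> Dia q is true.
    At 0: Box q requires q at every successor {2}.
      q fails at 2, so Box q is false at 0.
    At 0: Dia q requires q at some successor in {2}.
      At 2: q is false.
    So Dia q is false at 0.
Satisfying worlds: {0, 1, 2}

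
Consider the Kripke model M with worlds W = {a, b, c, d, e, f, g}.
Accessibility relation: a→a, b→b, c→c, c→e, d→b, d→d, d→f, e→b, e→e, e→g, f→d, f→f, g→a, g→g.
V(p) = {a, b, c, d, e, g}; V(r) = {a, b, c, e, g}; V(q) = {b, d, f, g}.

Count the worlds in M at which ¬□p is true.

2

Let φ = ¬□p. Evaluate φ at each world:
  a (successors {a}): φ is false.
  b (successors {b}): φ is false.
  c (successors {c, e}): φ is false.
  d (successors {b, d, f}): φ is true.
  e (successors {b, e, g}): φ is false.
  f (successors {d, f}): φ is true.
  g (successors {a, g}): φ is false.
For instance, at e:
  At e: □p is true, so ¬□p is false.
    At e: □p requires p at every successor {b, e, g}.
      At b: p is true.
      At e: p is true.
      At g: p is true.
    So □p is true at e.
Satisfying worlds: {d, f}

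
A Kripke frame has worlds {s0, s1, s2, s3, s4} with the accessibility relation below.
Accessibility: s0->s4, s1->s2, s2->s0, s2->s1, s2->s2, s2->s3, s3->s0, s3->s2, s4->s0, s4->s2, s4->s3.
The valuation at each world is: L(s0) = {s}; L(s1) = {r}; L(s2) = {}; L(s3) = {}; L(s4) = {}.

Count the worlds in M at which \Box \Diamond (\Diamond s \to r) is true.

2

Let φ = \Box \Diamond (\Diamond s \to r). Evaluate φ at each world:
  s0 (successors {s4}): φ is true.
  s1 (successors {s2}): φ is true.
  s2 (successors {s0, s1, s2, s3}): φ is false.
  s3 (successors {s0, s2}): φ is false.
  s4 (successors {s0, s2, s3}): φ is false.
For instance, at s1:
  At s1: \Box \Diamond (\Diamond s \to r) requires \Diamond (\Diamond s \to r) at every successor {s2}.
      At s2: \Diamond (\Diamond s \to r) requires \Diamond s \to r at some successor in {s0, s1, s2, s3}.
        \Diamond s \to r holds at s0, so \Diamond (\Diamond s \to r) is true at s2.
  So \Box \Diamond (\Diamond s \to r) is true at s1.
Satisfying worlds: {s0, s1}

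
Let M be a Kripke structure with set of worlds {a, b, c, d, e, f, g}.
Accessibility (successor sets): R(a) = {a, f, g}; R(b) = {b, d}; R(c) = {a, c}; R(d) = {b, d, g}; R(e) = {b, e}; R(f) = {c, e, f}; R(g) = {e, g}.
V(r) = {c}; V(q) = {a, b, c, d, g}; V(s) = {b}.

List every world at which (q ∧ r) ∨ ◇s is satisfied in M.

Let φ = (q ∧ r) ∨ ◇s. Evaluate φ at each world:
  a (successors {a, f, g}): φ is false.
  b (successors {b, d}): φ is true.
  c (successors {a, c}): φ is true.
  d (successors {b, d, g}): φ is true.
  e (successors {b, e}): φ is true.
  f (successors {c, e, f}): φ is false.
  g (successors {e, g}): φ is false.
For instance, at c:
  At c: q ∧ r is true, ◇s is false, so (q ∧ r) ∨ ◇s is true.
    At c: ◇s requires s at some successor in {a, c}.
      At a: s is false.
      At c: s is false.
    So ◇s is false at c.
Satisfying worlds: {b, c, d, e}

b, c, d, e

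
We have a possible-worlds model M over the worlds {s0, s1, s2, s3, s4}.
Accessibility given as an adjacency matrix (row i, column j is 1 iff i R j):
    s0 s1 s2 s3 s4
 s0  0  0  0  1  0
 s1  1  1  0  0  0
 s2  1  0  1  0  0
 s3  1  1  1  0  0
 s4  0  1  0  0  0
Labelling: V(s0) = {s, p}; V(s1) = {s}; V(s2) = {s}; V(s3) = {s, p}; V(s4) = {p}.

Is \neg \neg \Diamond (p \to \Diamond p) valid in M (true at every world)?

Yes

Recall that \Diamond ψ holds at a world iff ψ holds at some accessible world.
Let φ = \neg \neg \Diamond (p \to \Diamond p). Evaluate φ at each world:
  s0 (successors {s3}): φ is true.
  s1 (successors {s0, s1}): φ is true.
  s2 (successors {s0, s2}): φ is true.
  s3 (successors {s0, s1, s2}): φ is true.
  s4 (successors {s1}): φ is true.
For instance, at s1:
  At s1: \neg \Diamond (p \to \Diamond p) is false, so \neg \neg \Diamond (p \to \Diamond p) is true.
    At s1: \Diamond (p \to \Diamond p) is true, so \neg \Diamond (p \to \Diamond p) is false.
      At s1: \Diamond (p \to \Diamond p) requires p \to \Diamond p at some successor in {s0, s1}.
        p \to \Diamond p holds at s0, so \Diamond (p \to \Diamond p) is true at s1.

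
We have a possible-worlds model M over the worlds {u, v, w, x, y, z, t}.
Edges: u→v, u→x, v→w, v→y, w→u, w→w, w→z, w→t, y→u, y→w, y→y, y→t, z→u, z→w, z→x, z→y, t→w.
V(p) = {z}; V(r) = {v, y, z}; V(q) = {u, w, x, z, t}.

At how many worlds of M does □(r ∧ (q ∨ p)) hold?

1

Let φ = □(r ∧ (q ∨ p)). Evaluate φ at each world:
  u (successors {v, x}): φ is false.
  v (successors {w, y}): φ is false.
  w (successors {u, w, z, t}): φ is false.
  x (successors ∅): φ is true.
  y (successors {u, w, y, t}): φ is false.
  z (successors {u, w, x, y}): φ is false.
  t (successors {w}): φ is false.
For instance, at z:
  At z: □(r ∧ (q ∨ p)) requires r ∧ (q ∨ p) at every successor {u, w, x, y}.
    r ∧ (q ∨ p) fails at u, so □(r ∧ (q ∨ p)) is false at z.
Satisfying worlds: {x}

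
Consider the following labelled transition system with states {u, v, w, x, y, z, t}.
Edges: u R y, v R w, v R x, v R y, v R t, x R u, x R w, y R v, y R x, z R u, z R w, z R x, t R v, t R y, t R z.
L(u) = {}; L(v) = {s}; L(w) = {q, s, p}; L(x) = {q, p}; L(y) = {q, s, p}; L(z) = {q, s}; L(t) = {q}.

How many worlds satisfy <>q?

6

Let φ = <>q. Evaluate φ at each world:
  u (successors {y}): φ is true.
  v (successors {w, x, y, t}): φ is true.
  w (successors ∅): φ is false.
  x (successors {u, w}): φ is true.
  y (successors {v, x}): φ is true.
  z (successors {u, w, x}): φ is true.
  t (successors {v, y, z}): φ is true.
For instance, at y:
  At y: <>q requires q at some successor in {v, x}.
    q holds at x, so <>q is true at y.
Satisfying worlds: {u, v, x, y, z, t}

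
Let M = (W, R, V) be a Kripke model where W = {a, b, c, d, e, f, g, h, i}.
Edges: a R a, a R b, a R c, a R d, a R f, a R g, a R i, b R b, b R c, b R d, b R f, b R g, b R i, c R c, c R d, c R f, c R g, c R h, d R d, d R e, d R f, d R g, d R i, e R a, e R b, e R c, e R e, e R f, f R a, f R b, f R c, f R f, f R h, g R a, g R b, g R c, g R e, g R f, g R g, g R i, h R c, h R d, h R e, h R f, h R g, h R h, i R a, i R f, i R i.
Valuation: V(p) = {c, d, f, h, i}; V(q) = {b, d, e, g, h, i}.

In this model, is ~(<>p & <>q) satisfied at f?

Recall that <>ψ holds at a world iff ψ holds at some accessible world.
At f: <>p & <>q is true, so ~(<>p & <>q) is false.
  At f: <>p is true, <>q is true, so <>p & <>q is true.
    At f: <>p requires p at some successor in {a, b, c, f, h}.
      p holds at c, so <>p is true at f.
    At f: <>q requires q at some successor in {a, b, c, f, h}.
      q holds at b, so <>q is true at f.

No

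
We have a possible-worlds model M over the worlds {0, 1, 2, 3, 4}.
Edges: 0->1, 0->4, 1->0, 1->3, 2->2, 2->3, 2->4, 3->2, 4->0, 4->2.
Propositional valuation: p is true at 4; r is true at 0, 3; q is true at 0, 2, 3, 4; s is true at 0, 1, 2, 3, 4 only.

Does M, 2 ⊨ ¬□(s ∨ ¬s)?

No

Recall that □ψ holds at a world iff ψ holds at every accessible world, and ◇ψ holds iff ψ holds at some accessible world.
At 2: □(s ∨ ¬s) is true, so ¬□(s ∨ ¬s) is false.
  At 2: □(s ∨ ¬s) requires s ∨ ¬s at every successor {2, 3, 4}.
    At 2: s ∨ ¬s is true.
    At 3: s ∨ ¬s is true.
    At 4: s ∨ ¬s is true.
  So □(s ∨ ¬s) is true at 2.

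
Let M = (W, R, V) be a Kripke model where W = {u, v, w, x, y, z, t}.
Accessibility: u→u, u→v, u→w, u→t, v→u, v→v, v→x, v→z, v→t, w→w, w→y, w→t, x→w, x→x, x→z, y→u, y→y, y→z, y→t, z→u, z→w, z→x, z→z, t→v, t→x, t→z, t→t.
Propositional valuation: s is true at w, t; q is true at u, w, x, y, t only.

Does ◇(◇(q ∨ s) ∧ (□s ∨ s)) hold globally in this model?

Let φ = ◇(◇(q ∨ s) ∧ (□s ∨ s)). Evaluate φ at each world:
  u (successors {u, v, w, t}): φ is true.
  v (successors {u, v, x, z, t}): φ is true.
  w (successors {w, y, t}): φ is true.
  x (successors {w, x, z}): φ is true.
  y (successors {u, y, z, t}): φ is true.
  z (successors {u, w, x, z}): φ is true.
  t (successors {v, x, z, t}): φ is true.
For instance, at t:
  At t: ◇(◇(q ∨ s) ∧ (□s ∨ s)) requires ◇(q ∨ s) ∧ (□s ∨ s) at some successor in {v, x, z, t}.
    ◇(q ∨ s) ∧ (□s ∨ s) holds at t, so ◇(◇(q ∨ s) ∧ (□s ∨ s)) is true at t.
      At t: ◇(q ∨ s) is true, □s ∨ s is true, so ◇(q ∨ s) ∧ (□s ∨ s) is true.

Yes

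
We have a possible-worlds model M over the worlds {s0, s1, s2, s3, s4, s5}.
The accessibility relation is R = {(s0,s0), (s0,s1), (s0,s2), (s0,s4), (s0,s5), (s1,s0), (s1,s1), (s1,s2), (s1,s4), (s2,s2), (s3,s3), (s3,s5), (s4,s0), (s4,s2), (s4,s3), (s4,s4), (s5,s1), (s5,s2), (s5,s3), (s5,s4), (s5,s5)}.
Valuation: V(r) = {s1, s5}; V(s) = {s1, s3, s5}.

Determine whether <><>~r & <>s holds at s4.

At s4: <><>~r is true, <>s is true, so <><>~r & <>s is true.
  At s4: <><>~r requires <>~r at some successor in {s0, s2, s3, s4}.
    <>~r holds at s0, so <><>~r is true at s4.
      At s0: <>~r requires ~r at some successor in {s0, s1, s2, s4, s5}.
        ~r holds at s0, so <>~r is true at s0.
  At s4: <>s requires s at some successor in {s0, s2, s3, s4}.
    s holds at s3, so <>s is true at s4.

Yes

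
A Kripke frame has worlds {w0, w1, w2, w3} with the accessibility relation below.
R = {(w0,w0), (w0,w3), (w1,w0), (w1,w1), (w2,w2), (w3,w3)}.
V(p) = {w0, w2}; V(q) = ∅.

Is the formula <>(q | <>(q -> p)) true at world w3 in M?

Yes

Recall that <>ψ holds at a world iff ψ holds at some accessible world.
At w3: <>(q | <>(q -> p)) requires q | <>(q -> p) at some successor in {w3}.
  q | <>(q -> p) holds at w3, so <>(q | <>(q -> p)) is true at w3.
    At w3: q is false, <>(q -> p) is true, so q | <>(q -> p) is true.
      At w3: <>(q -> p) requires q -> p at some successor in {w3}.
        q -> p holds at w3, so <>(q -> p) is true at w3.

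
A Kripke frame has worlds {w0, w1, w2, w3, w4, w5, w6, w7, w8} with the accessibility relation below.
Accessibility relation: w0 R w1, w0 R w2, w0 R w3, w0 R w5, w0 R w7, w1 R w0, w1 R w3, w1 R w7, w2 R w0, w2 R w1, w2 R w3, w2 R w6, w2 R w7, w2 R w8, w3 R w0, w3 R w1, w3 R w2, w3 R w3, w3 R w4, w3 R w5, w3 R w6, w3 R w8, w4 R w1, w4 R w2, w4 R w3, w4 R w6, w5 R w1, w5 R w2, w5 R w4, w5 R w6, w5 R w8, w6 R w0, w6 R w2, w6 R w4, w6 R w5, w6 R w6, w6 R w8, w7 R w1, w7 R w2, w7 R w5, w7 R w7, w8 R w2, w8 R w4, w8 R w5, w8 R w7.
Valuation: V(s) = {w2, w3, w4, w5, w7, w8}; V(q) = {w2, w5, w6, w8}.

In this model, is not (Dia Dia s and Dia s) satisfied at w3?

At w3: Dia Dia s and Dia s is true, so not (Dia Dia s and Dia s) is false.
  At w3: Dia Dia s is true, Dia s is true, so Dia Dia s and Dia s is true.
    At w3: Dia Dia s requires Dia s at some successor in {w0, w1, w2, w3, w4, w5, w6, w8}.
      Dia s holds at w0, so Dia Dia s is true at w3.
    At w3: Dia s requires s at some successor in {w0, w1, w2, w3, w4, w5, w6, w8}.
      s holds at w2, so Dia s is true at w3.

No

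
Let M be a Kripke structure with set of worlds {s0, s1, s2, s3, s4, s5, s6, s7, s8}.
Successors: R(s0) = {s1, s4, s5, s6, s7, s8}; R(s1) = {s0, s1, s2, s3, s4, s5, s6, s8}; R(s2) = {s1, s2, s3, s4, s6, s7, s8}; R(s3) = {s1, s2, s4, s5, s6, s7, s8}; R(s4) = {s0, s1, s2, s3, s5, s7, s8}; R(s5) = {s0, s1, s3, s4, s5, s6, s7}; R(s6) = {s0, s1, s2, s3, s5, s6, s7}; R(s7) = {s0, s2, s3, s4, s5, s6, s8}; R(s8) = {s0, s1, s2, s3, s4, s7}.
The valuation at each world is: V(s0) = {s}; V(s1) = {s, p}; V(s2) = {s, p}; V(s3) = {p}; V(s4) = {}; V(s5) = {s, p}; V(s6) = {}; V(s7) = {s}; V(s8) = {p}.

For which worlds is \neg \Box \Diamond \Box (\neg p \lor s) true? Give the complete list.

Recall that \Box ψ holds at a world iff ψ holds at every accessible world, and \Diamond ψ holds iff ψ holds at some accessible world.
Let φ = \neg \Box \Diamond \Box (\neg p \lor s). Evaluate φ at each world:
  s0 (successors {s1, s4, s5, s6, s7, s8}): φ is true.
  s1 (successors {s0, s1, s2, s3, s4, s5, s6, s8}): φ is true.
  s2 (successors {s1, s2, s3, s4, s6, s7, s8}): φ is true.
  s3 (successors {s1, s2, s4, s5, s6, s7, s8}): φ is true.
  s4 (successors {s0, s1, s2, s3, s5, s7, s8}): φ is true.
  s5 (successors {s0, s1, s3, s4, s5, s6, s7}): φ is true.
  s6 (successors {s0, s1, s2, s3, s5, s6, s7}): φ is true.
  s7 (successors {s0, s2, s3, s4, s5, s6, s8}): φ is true.
  s8 (successors {s0, s1, s2, s3, s4, s7}): φ is true.
For instance, at s5:
  At s5: \Box \Diamond \Box (\neg p \lor s) is false, so \neg \Box \Diamond \Box (\neg p \lor s) is true.
    At s5: \Box \Diamond \Box (\neg p \lor s) requires \Diamond \Box (\neg p \lor s) at every successor {s0, s1, s3, s4, s5, s6, s7}.
      \Diamond \Box (\neg p \lor s) fails at s0, so \Box \Diamond \Box (\neg p \lor s) is false at s5.
Satisfying worlds: {s0, s1, s2, s3, s4, s5, s6, s7, s8}

s0, s1, s2, s3, s4, s5, s6, s7, s8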